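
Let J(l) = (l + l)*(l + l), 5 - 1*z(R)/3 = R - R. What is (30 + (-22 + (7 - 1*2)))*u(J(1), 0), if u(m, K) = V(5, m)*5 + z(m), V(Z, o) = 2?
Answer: 325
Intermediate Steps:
z(R) = 15 (z(R) = 15 - 3*(R - R) = 15 - 3*0 = 15 + 0 = 15)
J(l) = 4*l**2 (J(l) = (2*l)*(2*l) = 4*l**2)
u(m, K) = 25 (u(m, K) = 2*5 + 15 = 10 + 15 = 25)
(30 + (-22 + (7 - 1*2)))*u(J(1), 0) = (30 + (-22 + (7 - 1*2)))*25 = (30 + (-22 + (7 - 2)))*25 = (30 + (-22 + 5))*25 = (30 - 17)*25 = 13*25 = 325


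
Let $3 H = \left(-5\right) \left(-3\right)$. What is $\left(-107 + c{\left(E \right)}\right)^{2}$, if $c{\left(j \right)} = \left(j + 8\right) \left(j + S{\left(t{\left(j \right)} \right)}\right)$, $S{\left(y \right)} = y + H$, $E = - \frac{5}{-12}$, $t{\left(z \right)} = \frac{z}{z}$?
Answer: $\frac{58232161}{20736} \approx 2808.3$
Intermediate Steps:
$H = 5$ ($H = \frac{\left(-5\right) \left(-3\right)}{3} = \frac{1}{3} \cdot 15 = 5$)
$t{\left(z \right)} = 1$
$E = \frac{5}{12}$ ($E = \left(-5\right) \left(- \frac{1}{12}\right) = \frac{5}{12} \approx 0.41667$)
$S{\left(y \right)} = 5 + y$ ($S{\left(y \right)} = y + 5 = 5 + y$)
$c{\left(j \right)} = \left(6 + j\right) \left(8 + j\right)$ ($c{\left(j \right)} = \left(j + 8\right) \left(j + \left(5 + 1\right)\right) = \left(8 + j\right) \left(j + 6\right) = \left(8 + j\right) \left(6 + j\right) = \left(6 + j\right) \left(8 + j\right)$)
$\left(-107 + c{\left(E \right)}\right)^{2} = \left(-107 + \left(48 + \left(\frac{5}{12}\right)^{2} + 14 \cdot \frac{5}{12}\right)\right)^{2} = \left(-107 + \left(48 + \frac{25}{144} + \frac{35}{6}\right)\right)^{2} = \left(-107 + \frac{7777}{144}\right)^{2} = \left(- \frac{7631}{144}\right)^{2} = \frac{58232161}{20736}$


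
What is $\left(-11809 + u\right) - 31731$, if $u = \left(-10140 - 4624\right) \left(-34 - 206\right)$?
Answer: $3499820$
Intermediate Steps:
$u = 3543360$ ($u = \left(-10140 + \left(-6291 + 1667\right)\right) \left(-240\right) = \left(-10140 - 4624\right) \left(-240\right) = \left(-14764\right) \left(-240\right) = 3543360$)
$\left(-11809 + u\right) - 31731 = \left(-11809 + 3543360\right) - 31731 = 3531551 - 31731 = 3499820$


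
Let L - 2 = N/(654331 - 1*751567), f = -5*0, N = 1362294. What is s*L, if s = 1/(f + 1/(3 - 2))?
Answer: -64879/5402 ≈ -12.010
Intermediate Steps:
f = 0
s = 1 (s = 1/(0 + 1/(3 - 2)) = 1/(0 + 1/1) = 1/(0 + 1) = 1/1 = 1)
L = -64879/5402 (L = 2 + 1362294/(654331 - 1*751567) = 2 + 1362294/(654331 - 751567) = 2 + 1362294/(-97236) = 2 + 1362294*(-1/97236) = 2 - 75683/5402 = -64879/5402 ≈ -12.010)
s*L = 1*(-64879/5402) = -64879/5402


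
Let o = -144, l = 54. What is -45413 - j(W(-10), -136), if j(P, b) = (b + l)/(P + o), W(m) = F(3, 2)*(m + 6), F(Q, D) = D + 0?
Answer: -3451429/76 ≈ -45414.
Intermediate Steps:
F(Q, D) = D
W(m) = 12 + 2*m (W(m) = 2*(m + 6) = 2*(6 + m) = 12 + 2*m)
j(P, b) = (54 + b)/(-144 + P) (j(P, b) = (b + 54)/(P - 144) = (54 + b)/(-144 + P))
-45413 - j(W(-10), -136) = -45413 - (54 - 136)/(-144 + (12 + 2*(-10))) = -45413 - (-82)/(-144 + (12 - 20)) = -45413 - (-82)/(-144 - 8) = -45413 - (-82)/(-152) = -45413 - (-1)*(-82)/152 = -45413 - 1*41/76 = -45413 - 41/76 = -3451429/76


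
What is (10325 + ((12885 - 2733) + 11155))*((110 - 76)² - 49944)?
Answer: -1543262016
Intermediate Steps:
(10325 + ((12885 - 2733) + 11155))*((110 - 76)² - 49944) = (10325 + (10152 + 11155))*(34² - 49944) = (10325 + 21307)*(1156 - 49944) = 31632*(-48788) = -1543262016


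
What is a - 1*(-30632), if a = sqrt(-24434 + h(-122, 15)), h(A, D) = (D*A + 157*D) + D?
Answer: 30632 + I*sqrt(23894) ≈ 30632.0 + 154.58*I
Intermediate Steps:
h(A, D) = 158*D + A*D (h(A, D) = (A*D + 157*D) + D = (157*D + A*D) + D = 158*D + A*D)
a = I*sqrt(23894) (a = sqrt(-24434 + 15*(158 - 122)) = sqrt(-24434 + 15*36) = sqrt(-24434 + 540) = sqrt(-23894) = I*sqrt(23894) ≈ 154.58*I)
a - 1*(-30632) = I*sqrt(23894) - 1*(-30632) = I*sqrt(23894) + 30632 = 30632 + I*sqrt(23894)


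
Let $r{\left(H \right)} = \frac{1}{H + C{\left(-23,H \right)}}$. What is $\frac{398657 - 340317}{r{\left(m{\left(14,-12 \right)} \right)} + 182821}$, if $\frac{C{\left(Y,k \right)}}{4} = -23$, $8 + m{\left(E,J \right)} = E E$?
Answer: $\frac{5600640}{17550817} \approx 0.31911$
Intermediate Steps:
$m{\left(E,J \right)} = -8 + E^{2}$ ($m{\left(E,J \right)} = -8 + E E = -8 + E^{2}$)
$C{\left(Y,k \right)} = -92$ ($C{\left(Y,k \right)} = 4 \left(-23\right) = -92$)
$r{\left(H \right)} = \frac{1}{-92 + H}$ ($r{\left(H \right)} = \frac{1}{H - 92} = \frac{1}{-92 + H}$)
$\frac{398657 - 340317}{r{\left(m{\left(14,-12 \right)} \right)} + 182821} = \frac{398657 - 340317}{\frac{1}{-92 - \left(8 - 14^{2}\right)} + 182821} = \frac{58340}{\frac{1}{-92 + \left(-8 + 196\right)} + 182821} = \frac{58340}{\frac{1}{-92 + 188} + 182821} = \frac{58340}{\frac{1}{96} + 182821} = \frac{58340}{\frac{17550817}{96}} = 58340 \cdot \frac{96}{17550817} = \frac{5600640}{17550817}$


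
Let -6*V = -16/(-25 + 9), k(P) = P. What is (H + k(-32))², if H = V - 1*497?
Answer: 10080625/36 ≈ 2.8002e+5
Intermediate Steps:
V = -⅙ (V = -(-16)/(6*(-25 + 9)) = -(-16)/(6*(-16)) = -(-1)*(-16)/96 = -⅙*1 = -⅙ ≈ -0.16667)
H = -2983/6 (H = -⅙ - 1*497 = -⅙ - 497 = -2983/6 ≈ -497.17)
(H + k(-32))² = (-2983/6 - 32)² = (-3175/6)² = 10080625/36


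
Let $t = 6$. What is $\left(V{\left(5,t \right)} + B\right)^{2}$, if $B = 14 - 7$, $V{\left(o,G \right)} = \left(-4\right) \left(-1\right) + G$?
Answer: $289$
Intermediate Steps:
$V{\left(o,G \right)} = 4 + G$
$B = 7$ ($B = 14 - 7 = 7$)
$\left(V{\left(5,t \right)} + B\right)^{2} = \left(\left(4 + 6\right) + 7\right)^{2} = \left(10 + 7\right)^{2} = 17^{2} = 289$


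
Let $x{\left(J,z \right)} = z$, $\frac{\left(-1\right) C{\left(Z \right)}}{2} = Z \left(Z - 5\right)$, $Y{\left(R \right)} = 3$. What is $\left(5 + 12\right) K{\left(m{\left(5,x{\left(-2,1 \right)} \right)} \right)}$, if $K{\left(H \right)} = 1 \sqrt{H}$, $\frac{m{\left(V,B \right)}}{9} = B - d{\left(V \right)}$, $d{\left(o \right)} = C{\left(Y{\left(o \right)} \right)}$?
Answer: $51 i \sqrt{11} \approx 169.15 i$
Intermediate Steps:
$C{\left(Z \right)} = - 2 Z \left(-5 + Z\right)$ ($C{\left(Z \right)} = - 2 Z \left(Z - 5\right) = - 2 Z \left(-5 + Z\right)$)
$d{\left(o \right)} = 12$ ($d{\left(o \right)} = 2 \cdot 3 \left(5 - 3\right) = 2 \cdot 3 \cdot 2 = 12$)
$m{\left(V,B \right)} = -108 + 9 B$ ($m{\left(V,B \right)} = 9 \left(B - 12\right) = 9 \left(-12 + B\right) = -108 + 9 B$)
$K{\left(H \right)} = \sqrt{H}$
$\left(5 + 12\right) K{\left(m{\left(5,x{\left(-2,1 \right)} \right)} \right)} = \left(5 + 12\right) \sqrt{-108 + 9 \cdot 1} = 17 \sqrt{-108 + 9} = 17 \sqrt{-99} = 17 \cdot 3 i \sqrt{11} = 51 i \sqrt{11}$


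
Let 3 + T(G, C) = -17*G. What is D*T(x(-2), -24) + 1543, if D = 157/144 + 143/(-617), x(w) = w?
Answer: 139457051/88848 ≈ 1569.6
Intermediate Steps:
T(G, C) = -3 - 17*G
D = 76277/88848 (D = 157*(1/144) + 143*(-1/617) = 157/144 - 143/617 = 76277/88848 ≈ 0.85851)
D*T(x(-2), -24) + 1543 = 76277*(-3 - 17*(-2))/88848 + 1543 = 76277*(-3 + 34)/88848 + 1543 = (76277/88848)*31 + 1543 = 2364587/88848 + 1543 = 139457051/88848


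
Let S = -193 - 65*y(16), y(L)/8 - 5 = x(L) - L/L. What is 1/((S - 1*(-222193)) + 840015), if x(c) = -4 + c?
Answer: 1/1053695 ≈ 9.4904e-7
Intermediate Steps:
y(L) = 8*L (y(L) = 40 + 8*((-4 + L) - L/L) = 40 + 8*((-4 + L) - 1*1) = 40 + 8*((-4 + L) - 1) = 40 + 8*(-5 + L) = 40 + (-40 + 8*L) = 8*L)
S = -8513 (S = -193 - 520*16 = -193 - 65*128 = -193 - 8320 = -8513)
1/((S - 1*(-222193)) + 840015) = 1/((-8513 - 1*(-222193)) + 840015) = 1/((-8513 + 222193) + 840015) = 1/(213680 + 840015) = 1/1053695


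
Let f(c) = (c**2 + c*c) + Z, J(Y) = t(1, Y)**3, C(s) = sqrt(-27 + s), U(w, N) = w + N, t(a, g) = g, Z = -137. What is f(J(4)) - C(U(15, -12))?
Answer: 8055 - 2*I*sqrt(6) ≈ 8055.0 - 4.899*I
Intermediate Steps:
U(w, N) = N + w
J(Y) = Y**3
f(c) = -137 + 2*c**2 (f(c) = (c**2 + c*c) - 137 = (c**2 + c**2) - 137 = 2*c**2 - 137 = -137 + 2*c**2)
f(J(4)) - C(U(15, -12)) = (-137 + 2*(4**3)**2) - sqrt(-27 + (-12 + 15)) = (-137 + 2*64**2) - sqrt(-27 + 3) = (-137 + 2*4096) - sqrt(-24) = (-137 + 8192) - 2*I*sqrt(6) = 8055 - 2*I*sqrt(6)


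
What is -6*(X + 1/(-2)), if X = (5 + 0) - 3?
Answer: -9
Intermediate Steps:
X = 2 (X = 5 - 3 = 2)
-6*(X + 1/(-2)) = -6*(2 + 1/(-2)) = -6*(2 + 1*(-½)) = -6*(2 - ½) = -6*3/2 = -9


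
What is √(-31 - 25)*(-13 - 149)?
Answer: -324*I*√14 ≈ -1212.3*I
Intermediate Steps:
√(-31 - 25)*(-13 - 149) = √(-56)*(-162) = (2*I*√14)*(-162) = -324*I*√14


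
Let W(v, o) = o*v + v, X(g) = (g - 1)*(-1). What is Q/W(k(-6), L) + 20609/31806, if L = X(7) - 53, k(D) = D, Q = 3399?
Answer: 19213421/1844748 ≈ 10.415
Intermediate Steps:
X(g) = 1 - g (X(g) = (-1 + g)*(-1) = 1 - g)
L = -59 (L = (1 - 1*7) - 53 = (1 - 7) - 53 = -6 - 53 = -59)
W(v, o) = v + o*v
Q/W(k(-6), L) + 20609/31806 = 3399/((-6*(1 - 59))) + 20609/31806 = 3399/((-6*(-58))) + 20609*(1/31806) = 3399/348 + 20609/31806 = 3399*(1/348) + 20609/31806 = 1133/116 + 20609/31806 = 19213421/1844748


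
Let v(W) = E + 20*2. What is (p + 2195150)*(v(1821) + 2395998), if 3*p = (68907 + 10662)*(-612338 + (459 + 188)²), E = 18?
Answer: -12306333184762552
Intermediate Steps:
p = -5138274267 (p = ((68907 + 10662)*(-612338 + (459 + 188)²))/3 = (79569*(-612338 + 647²))/3 = (79569*(-612338 + 418609))/3 = (79569*(-193729))/3 = (⅓)*(-15414822801) = -5138274267)
v(W) = 58 (v(W) = 18 + 20*2 = 18 + 40 = 58)
(p + 2195150)*(v(1821) + 2395998) = (-5138274267 + 2195150)*(58 + 2395998) = -5136079117*2396056 = -12306333184762552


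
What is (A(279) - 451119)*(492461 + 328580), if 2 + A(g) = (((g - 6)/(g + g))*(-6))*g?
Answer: -371061269540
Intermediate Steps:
A(g) = 16 - 3*g (A(g) = -2 + (((g - 6)/(g + g))*(-6))*g = -2 + (((-6 + g)/((2*g)))*(-6))*g = -2 + (((-6 + g)*(1/(2*g)))*(-6))*g = -2 + (((-6 + g)/(2*g))*(-6))*g = -2 + (-3*(-6 + g)/g)*g = -2 + (18 - 3*g) = 16 - 3*g)
(A(279) - 451119)*(492461 + 328580) = ((16 - 3*279) - 451119)*(492461 + 328580) = ((16 - 837) - 451119)*821041 = (-821 - 451119)*821041 = -451940*821041 = -371061269540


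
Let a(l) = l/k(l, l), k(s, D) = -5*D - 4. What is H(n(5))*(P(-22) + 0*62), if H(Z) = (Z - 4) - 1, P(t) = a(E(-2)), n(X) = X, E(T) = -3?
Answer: 0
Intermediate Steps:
k(s, D) = -4 - 5*D
a(l) = l/(-4 - 5*l)
P(t) = -3/11 (P(t) = -1*(-3)/(4 + 5*(-3)) = -1*(-3)/(4 - 15) = -1*(-3)/(-11) = -1*(-3)*(-1/11) = -3/11)
H(Z) = -5 + Z (H(Z) = (-4 + Z) - 1 = -5 + Z)
H(n(5))*(P(-22) + 0*62) = (-5 + 5)*(-3/11 + 0*62) = 0*(-3/11 + 0) = 0*(-3/11) = 0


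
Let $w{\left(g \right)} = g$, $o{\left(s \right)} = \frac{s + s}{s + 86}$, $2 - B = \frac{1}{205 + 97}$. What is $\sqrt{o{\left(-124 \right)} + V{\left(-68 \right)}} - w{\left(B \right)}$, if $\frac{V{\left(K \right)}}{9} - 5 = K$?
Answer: $- \frac{603}{302} + \frac{i \sqrt{202331}}{19} \approx -1.9967 + 23.674 i$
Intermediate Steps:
$V{\left(K \right)} = 45 + 9 K$
$B = \frac{603}{302}$ ($B = 2 - \frac{1}{205 + 97} = 2 - \frac{1}{302} = \frac{603}{302} \approx 1.9967$)
$o{\left(s \right)} = \frac{2 s}{86 + s}$
$\sqrt{o{\left(-124 \right)} + V{\left(-68 \right)}} - w{\left(B \right)} = \sqrt{2 \left(-124\right) \frac{1}{86 - 124} + \left(45 + 9 \left(-68\right)\right)} - \frac{603}{302} = \sqrt{2 \left(-124\right) \frac{1}{-38} + \left(45 - 612\right)} - \frac{603}{302} = \sqrt{2 \left(-124\right) \left(- \frac{1}{38}\right) - 567} - \frac{603}{302} = \sqrt{\frac{124}{19} - 567} - \frac{603}{302} = \sqrt{- \frac{10649}{19}} - \frac{603}{302} = \frac{i \sqrt{202331}}{19} - \frac{603}{302} = - \frac{603}{302} + \frac{i \sqrt{202331}}{19}$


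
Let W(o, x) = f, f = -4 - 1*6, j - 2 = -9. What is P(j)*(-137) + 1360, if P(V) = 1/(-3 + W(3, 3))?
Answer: 17817/13 ≈ 1370.5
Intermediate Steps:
j = -7 (j = 2 - 9 = -7)
f = -10 (f = -4 - 6 = -10)
W(o, x) = -10
P(V) = -1/13 (P(V) = 1/(-3 - 10) = 1/(-13) = -1/13)
P(j)*(-137) + 1360 = -1/13*(-137) + 1360 = 137/13 + 1360 = 17817/13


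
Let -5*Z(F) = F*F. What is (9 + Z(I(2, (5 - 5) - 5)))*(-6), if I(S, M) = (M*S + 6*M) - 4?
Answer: 11346/5 ≈ 2269.2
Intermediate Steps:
I(S, M) = -4 + 6*M + M*S (I(S, M) = (6*M + M*S) - 4 = -4 + 6*M + M*S)
Z(F) = -F²/5 (Z(F) = -F*F/5 = -F²/5)
(9 + Z(I(2, (5 - 5) - 5)))*(-6) = (9 - (-4 + 6*((5 - 5) - 5) + ((5 - 5) - 5)*2)²/5)*(-6) = (9 - (-4 + 6*(0 - 5) + (0 - 5)*2)²/5)*(-6) = (9 - (-4 + 6*(-5) - 5*2)²/5)*(-6) = (9 - (-4 - 30 - 10)²/5)*(-6) = (9 - ⅕*(-44)²)*(-6) = (9 - ⅕*1936)*(-6) = (9 - 1936/5)*(-6) = -1891/5*(-6) = 11346/5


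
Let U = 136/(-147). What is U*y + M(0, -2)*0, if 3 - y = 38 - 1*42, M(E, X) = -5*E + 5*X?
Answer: -136/21 ≈ -6.4762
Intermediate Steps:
U = -136/147 (U = 136*(-1/147) = -136/147 ≈ -0.92517)
y = 7 (y = 3 - (38 - 1*42) = 3 - (38 - 42) = 3 - 1*(-4) = 3 + 4 = 7)
U*y + M(0, -2)*0 = -136/147*7 + (-5*0 + 5*(-2))*0 = -136/21 + (0 - 10)*0 = -136/21 - 10*0 = -136/21 + 0 = -136/21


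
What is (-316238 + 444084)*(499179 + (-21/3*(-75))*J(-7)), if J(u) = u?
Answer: 63348204384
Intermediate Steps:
(-316238 + 444084)*(499179 + (-21/3*(-75))*J(-7)) = (-316238 + 444084)*(499179 + (-21/3*(-75))*(-7)) = 127846*(499179 + (-21*⅓*(-75))*(-7)) = 127846*(499179 - 7*(-75)*(-7)) = 127846*(499179 + 525*(-7)) = 127846*(499179 - 3675) = 127846*495504 = 63348204384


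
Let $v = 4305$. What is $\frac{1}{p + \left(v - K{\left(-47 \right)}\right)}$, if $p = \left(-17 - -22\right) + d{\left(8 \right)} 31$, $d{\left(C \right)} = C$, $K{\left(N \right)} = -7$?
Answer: $\frac{1}{4565} \approx 0.00021906$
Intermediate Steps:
$p = 253$ ($p = \left(-17 - -22\right) + 8 \cdot 31 = \left(-17 + 22\right) + 248 = 5 + 248 = 253$)
$\frac{1}{p + \left(v - K{\left(-47 \right)}\right)} = \frac{1}{253 + \left(4305 - -7\right)} = \frac{1}{253 + \left(4305 + 7\right)} = \frac{1}{253 + 4312} = \frac{1}{4565}$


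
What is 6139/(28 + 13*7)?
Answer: 877/17 ≈ 51.588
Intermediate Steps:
6139/(28 + 13*7) = 6139/(28 + 91) = 6139/119 = 6139*(1/119) = 877/17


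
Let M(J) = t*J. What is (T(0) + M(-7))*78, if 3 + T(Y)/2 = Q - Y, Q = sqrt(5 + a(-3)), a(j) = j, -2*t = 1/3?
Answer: -377 + 156*sqrt(2) ≈ -156.38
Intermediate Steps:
t = -1/6 (t = -1/2/3 = -1/2*1/3 = -1/6 ≈ -0.16667)
Q = sqrt(2) (Q = sqrt(5 - 3) = sqrt(2) ≈ 1.4142)
T(Y) = -6 - 2*Y + 2*sqrt(2) (T(Y) = -6 + 2*(sqrt(2) - Y) = -6 + (-2*Y + 2*sqrt(2)) = -6 - 2*Y + 2*sqrt(2))
M(J) = -J/6
(T(0) + M(-7))*78 = ((-6 - 2*0 + 2*sqrt(2)) - 1/6*(-7))*78 = ((-6 + 0 + 2*sqrt(2)) + 7/6)*78 = ((-6 + 2*sqrt(2)) + 7/6)*78 = (-29/6 + 2*sqrt(2))*78 = -377 + 156*sqrt(2)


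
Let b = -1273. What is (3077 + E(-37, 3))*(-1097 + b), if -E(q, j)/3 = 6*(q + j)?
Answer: -8742930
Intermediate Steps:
E(q, j) = -18*j - 18*q (E(q, j) = -18*(q + j) = -18*(j + q) = -3*(6*j + 6*q) = -18*j - 18*q)
(3077 + E(-37, 3))*(-1097 + b) = (3077 + (-18*3 - 18*(-37)))*(-1097 - 1273) = (3077 + (-54 + 666))*(-2370) = (3077 + 612)*(-2370) = 3689*(-2370) = -8742930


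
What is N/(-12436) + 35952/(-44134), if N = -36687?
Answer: 586022493/274425212 ≈ 2.1355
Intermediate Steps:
N/(-12436) + 35952/(-44134) = -36687/(-12436) + 35952/(-44134) = -36687*(-1/12436) + 35952*(-1/44134) = 36687/12436 - 17976/22067 = 586022493/274425212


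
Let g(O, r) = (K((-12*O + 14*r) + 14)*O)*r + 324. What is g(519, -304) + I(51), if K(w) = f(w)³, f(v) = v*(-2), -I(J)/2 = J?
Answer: -1448675026637183778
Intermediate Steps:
I(J) = -2*J
f(v) = -2*v
K(w) = -8*w³ (K(w) = (-2*w)³ = -8*w³)
g(O, r) = 324 - 8*O*r*(14 - 12*O + 14*r)³ (g(O, r) = ((-8*((-12*O + 14*r) + 14)³)*O)*r + 324 = ((-8*(14 - 12*O + 14*r)³)*O)*r + 324 = (-8*O*(14 - 12*O + 14*r)³)*r + 324 = -8*O*r*(14 - 12*O + 14*r)³ + 324 = 324 - 8*O*r*(14 - 12*O + 14*r)³)
g(519, -304) + I(51) = (324 + 64*519*(-304)*(-7 - 7*(-304) + 6*519)³) - 2*51 = (324 + 64*519*(-304)*(-7 + 2128 + 3114)³) - 102 = (324 + 64*519*(-304)*5235³) - 102 = (324 + 64*519*(-304)*143466352875) - 102 = (324 - 1448675026637184000) - 102 = -1448675026637183676 - 102 = -1448675026637183778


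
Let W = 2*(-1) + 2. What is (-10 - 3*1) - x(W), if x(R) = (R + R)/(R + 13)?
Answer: -13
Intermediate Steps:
W = 0 (W = -2 + 2 = 0)
x(R) = 2*R/(13 + R) (x(R) = (2*R)/(13 + R) = 2*R/(13 + R))
(-10 - 3*1) - x(W) = (-10 - 3*1) - 2*0/(13 + 0) = (-10 - 3) - 2*0/13 = -13 - 2*0/13 = -13 - 1*0 = -13 + 0 = -13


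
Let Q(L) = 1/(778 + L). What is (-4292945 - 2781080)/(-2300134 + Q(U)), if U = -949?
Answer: 241931655/78664583 ≈ 3.0755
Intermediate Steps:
(-4292945 - 2781080)/(-2300134 + Q(U)) = (-4292945 - 2781080)/(-2300134 + 1/(778 - 949)) = -7074025/(-2300134 + 1/(-171)) = -7074025/(-2300134 - 1/171) = -7074025/(-393322915/171) = -7074025*(-171/393322915) = 241931655/78664583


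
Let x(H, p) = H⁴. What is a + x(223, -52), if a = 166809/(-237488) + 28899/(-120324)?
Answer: 5888872304264573297/2381292176 ≈ 2.4730e+9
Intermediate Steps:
a = -2244524319/2381292176 (a = 166809*(-1/237488) + 28899*(-1/120324) = -166809/237488 - 9633/40108 = -2244524319/2381292176 ≈ -0.94257)
a + x(223, -52) = -2244524319/2381292176 + 223⁴ = -2244524319/2381292176 + 2472973441 = 5888872304264573297/2381292176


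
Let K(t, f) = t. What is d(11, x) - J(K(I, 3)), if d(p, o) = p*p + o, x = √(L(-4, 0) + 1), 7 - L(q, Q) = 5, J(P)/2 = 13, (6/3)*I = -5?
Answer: 95 + √3 ≈ 96.732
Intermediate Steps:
I = -5/2 (I = (½)*(-5) = -5/2 ≈ -2.5000)
J(P) = 26 (J(P) = 2*13 = 26)
L(q, Q) = 2 (L(q, Q) = 7 - 1*5 = 7 - 5 = 2)
x = √3 (x = √(2 + 1) = √3 ≈ 1.7320)
d(p, o) = o + p² (d(p, o) = p² + o = o + p²)
d(11, x) - J(K(I, 3)) = (√3 + 11²) - 1*26 = (√3 + 121) - 26 = (121 + √3) - 26 = 95 + √3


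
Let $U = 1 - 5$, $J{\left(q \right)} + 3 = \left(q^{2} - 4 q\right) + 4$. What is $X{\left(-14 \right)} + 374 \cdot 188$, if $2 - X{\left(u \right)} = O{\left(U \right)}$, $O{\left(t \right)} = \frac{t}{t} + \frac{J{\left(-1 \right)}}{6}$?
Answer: $70312$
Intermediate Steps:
$J{\left(q \right)} = 1 + q^{2} - 4 q$ ($J{\left(q \right)} = -3 + \left(\left(q^{2} - 4 q\right) + 4\right) = -3 + \left(4 + q^{2} - 4 q\right) = 1 + q^{2} - 4 q$)
$U = -4$
$O{\left(t \right)} = 2$ ($O{\left(t \right)} = \frac{t}{t} + \frac{1 + \left(-1\right)^{2} - -4}{6} = 1 + \left(1 + 1 + 4\right) \frac{1}{6} = 1 + 6 \cdot \frac{1}{6} = 1 + 1 = 2$)
$X{\left(u \right)} = 0$ ($X{\left(u \right)} = 2 - 2 = 0$)
$X{\left(-14 \right)} + 374 \cdot 188 = 0 + 374 \cdot 188 = 0 + 70312 = 70312$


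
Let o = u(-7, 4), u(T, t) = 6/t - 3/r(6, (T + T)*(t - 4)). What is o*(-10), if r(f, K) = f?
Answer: -10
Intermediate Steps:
u(T, t) = -½ + 6/t (u(T, t) = 6/t - 3/6 = 6/t - 3*⅙ = 6/t - ½ = -½ + 6/t)
o = 1 (o = (½)*(12 - 1*4)/4 = (½)*(¼)*(12 - 4) = (½)*(¼)*8 = 1)
o*(-10) = 1*(-10) = -10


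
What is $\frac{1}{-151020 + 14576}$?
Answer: $- \frac{1}{136444} \approx -7.329 \cdot 10^{-6}$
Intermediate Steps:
$\frac{1}{-151020 + 14576} = \frac{1}{-136444} = - \frac{1}{136444}$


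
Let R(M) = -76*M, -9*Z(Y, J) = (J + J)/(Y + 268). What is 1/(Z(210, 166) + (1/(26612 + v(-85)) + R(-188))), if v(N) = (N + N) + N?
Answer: 56693907/810038170105 ≈ 6.9989e-5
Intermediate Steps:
v(N) = 3*N (v(N) = 2*N + N = 3*N)
Z(Y, J) = -2*J/(9*(268 + Y)) (Z(Y, J) = -(J + J)/(9*(Y + 268)) = -2*J/(9*(268 + Y)))
1/(Z(210, 166) + (1/(26612 + v(-85)) + R(-188))) = 1/(-2*166/(2412 + 9*210) + (1/(26612 + 3*(-85)) - 76*(-188))) = 1/(-2*166/(2412 + 1890) + (1/(26612 - 255) + 14288)) = 1/(-2*166/4302 + (1/26357 + 14288)) = 1/(-2*166*1/4302 + (1/26357 + 14288)) = 1/(-166/2151 + 376588817/26357) = 1/(810038170105/56693907) = 56693907/810038170105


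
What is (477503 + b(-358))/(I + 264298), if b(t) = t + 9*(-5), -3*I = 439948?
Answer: 715650/176473 ≈ 4.0553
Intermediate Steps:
I = -439948/3 (I = -⅓*439948 = -439948/3 ≈ -1.4665e+5)
b(t) = -45 + t (b(t) = t - 45 = -45 + t)
(477503 + b(-358))/(I + 264298) = (477503 + (-45 - 358))/(-439948/3 + 264298) = (477503 - 403)/(352946/3) = 477100*(3/352946) = 715650/176473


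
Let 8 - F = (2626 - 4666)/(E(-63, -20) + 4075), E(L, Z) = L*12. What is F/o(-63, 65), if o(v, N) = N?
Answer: 28592/215735 ≈ 0.13253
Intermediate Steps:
E(L, Z) = 12*L
F = 28592/3319 (F = 8 - (2626 - 4666)/(12*(-63) + 4075) = 8 - (-2040)/(-756 + 4075) = 8 - (-2040)/3319 = 8 - 1*(-2040/3319) = 8 + 2040/3319 = 28592/3319 ≈ 8.6146)
F/o(-63, 65) = (28592/3319)/65 = (28592/3319)*(1/65) = 28592/215735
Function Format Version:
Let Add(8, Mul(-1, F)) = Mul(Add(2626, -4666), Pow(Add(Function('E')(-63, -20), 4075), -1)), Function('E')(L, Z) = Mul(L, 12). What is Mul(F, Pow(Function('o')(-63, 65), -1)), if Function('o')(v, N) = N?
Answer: Rational(28592, 215735) ≈ 0.13253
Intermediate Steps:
Function('E')(L, Z) = Mul(12, L)
F = Rational(28592, 3319) (F = Add(8, Mul(-1, Mul(Add(2626, -4666), Pow(Add(Mul(12, -63), 4075), -1)))) = Add(8, Mul(-1, Mul(-2040, Pow(Add(-756, 4075), -1)))) = Add(8, Mul(-1, Mul(-2040, Pow(3319, -1)))) = Add(8, Mul(-1, Mul(-2040, Rational(1, 3319)))) = Add(8, Mul(-1, Rational(-2040, 3319))) = Add(8, Rational(2040, 3319)) = Rational(28592, 3319) ≈ 8.6146)
Mul(F, Pow(Function('o')(-63, 65), -1)) = Mul(Rational(28592, 3319), Pow(65, -1)) = Mul(Rational(28592, 3319), Rational(1, 65)) = Rational(28592, 215735)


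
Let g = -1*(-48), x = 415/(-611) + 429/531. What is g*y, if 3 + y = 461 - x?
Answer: 792278528/36049 ≈ 21978.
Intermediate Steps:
x = 13918/108147 (x = 415*(-1/611) + 429*(1/531) = -415/611 + 143/177 = 13918/108147 ≈ 0.12870)
y = 49517408/108147 (y = -3 + (461 - 1*13918/108147) = -3 + (461 - 13918/108147) = -3 + 49841849/108147 = 49517408/108147 ≈ 457.87)
g = 48
g*y = 48*(49517408/108147) = 792278528/36049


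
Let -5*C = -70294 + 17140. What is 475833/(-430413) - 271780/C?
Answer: -101696775497/3813028767 ≈ -26.671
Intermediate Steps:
C = 53154/5 (C = -(-70294 + 17140)/5 = -⅕*(-53154) = 53154/5 ≈ 10631.)
475833/(-430413) - 271780/C = 475833/(-430413) - 271780/53154/5 = 475833*(-1/430413) - 271780*5/53154 = -158611/143471 - 679450/26577 = -101696775497/3813028767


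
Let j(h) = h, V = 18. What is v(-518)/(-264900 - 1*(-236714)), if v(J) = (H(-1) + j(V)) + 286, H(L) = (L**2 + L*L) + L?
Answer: -305/28186 ≈ -0.010821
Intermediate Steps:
H(L) = L + 2*L**2 (H(L) = (L**2 + L**2) + L = 2*L**2 + L = L + 2*L**2)
v(J) = 305 (v(J) = (-(1 + 2*(-1)) + 18) + 286 = (-(1 - 2) + 18) + 286 = (-1*(-1) + 18) + 286 = (1 + 18) + 286 = 19 + 286 = 305)
v(-518)/(-264900 - 1*(-236714)) = 305/(-264900 - 1*(-236714)) = 305/(-264900 + 236714) = 305/(-28186) = 305*(-1/28186) = -305/28186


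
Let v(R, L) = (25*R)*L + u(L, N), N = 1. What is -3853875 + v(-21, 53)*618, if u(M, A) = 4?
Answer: -21047253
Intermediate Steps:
v(R, L) = 4 + 25*L*R (v(R, L) = (25*R)*L + 4 = 25*L*R + 4 = 4 + 25*L*R)
-3853875 + v(-21, 53)*618 = -3853875 + (4 + 25*53*(-21))*618 = -3853875 + (4 - 27825)*618 = -3853875 - 27821*618 = -3853875 - 17193378 = -21047253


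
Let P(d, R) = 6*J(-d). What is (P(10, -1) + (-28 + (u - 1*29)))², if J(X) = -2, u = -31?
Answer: 10000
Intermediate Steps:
P(d, R) = -12 (P(d, R) = 6*(-2) = -12)
(P(10, -1) + (-28 + (u - 1*29)))² = (-12 + (-28 + (-31 - 1*29)))² = (-12 + (-28 + (-31 - 29)))² = (-12 + (-28 - 60))² = (-12 - 88)² = (-100)² = 10000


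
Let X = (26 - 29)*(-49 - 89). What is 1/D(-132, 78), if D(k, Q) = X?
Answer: 1/414 ≈ 0.0024155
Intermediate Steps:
X = 414 (X = -3*(-138) = 414)
D(k, Q) = 414
1/D(-132, 78) = 1/414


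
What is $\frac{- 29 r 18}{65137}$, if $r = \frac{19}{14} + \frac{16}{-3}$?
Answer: $\frac{14529}{455959} \approx 0.031865$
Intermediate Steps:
$r = - \frac{167}{42}$ ($r = 19 \cdot \frac{1}{14} + 16 \left(- \frac{1}{3}\right) = \frac{19}{14} - \frac{16}{3} = - \frac{167}{42} \approx -3.9762$)
$\frac{- 29 r 18}{65137} = \frac{\left(-29\right) \left(- \frac{167}{42}\right) 18}{65137} = \frac{4843}{42} \cdot 18 \cdot \frac{1}{65137} = \frac{14529}{7} \cdot \frac{1}{65137} = \frac{14529}{455959}$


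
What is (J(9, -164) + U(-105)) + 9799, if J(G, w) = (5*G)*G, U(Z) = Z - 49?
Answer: 10050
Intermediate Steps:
U(Z) = -49 + Z
J(G, w) = 5*G²
(J(9, -164) + U(-105)) + 9799 = (5*9² + (-49 - 105)) + 9799 = (5*81 - 154) + 9799 = (405 - 154) + 9799 = 251 + 9799 = 10050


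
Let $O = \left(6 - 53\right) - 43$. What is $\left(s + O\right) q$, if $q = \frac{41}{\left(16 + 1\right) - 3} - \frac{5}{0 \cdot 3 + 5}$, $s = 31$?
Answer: $- \frac{1593}{14} \approx -113.79$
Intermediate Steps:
$O = -90$ ($O = -47 - 43 = -90$)
$q = \frac{27}{14}$ ($q = \frac{41}{17 - 3} - \frac{5}{0 + 5} = \frac{41}{14} - \frac{5}{5} = 41 \cdot \frac{1}{14} - 1 = \frac{41}{14} - 1 = \frac{27}{14} \approx 1.9286$)
$\left(s + O\right) q = \left(31 - 90\right) \frac{27}{14} = \left(-59\right) \frac{27}{14} = - \frac{1593}{14}$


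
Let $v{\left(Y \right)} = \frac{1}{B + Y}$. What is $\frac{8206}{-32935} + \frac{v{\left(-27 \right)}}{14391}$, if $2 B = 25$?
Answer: $- \frac{3424749704}{13745059965} \approx -0.24916$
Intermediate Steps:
$B = \frac{25}{2}$ ($B = \frac{1}{2} \cdot 25 = \frac{25}{2} \approx 12.5$)
$v{\left(Y \right)} = \frac{1}{\frac{25}{2} + Y}$
$\frac{8206}{-32935} + \frac{v{\left(-27 \right)}}{14391} = \frac{8206}{-32935} + \frac{2 \frac{1}{25 + 2 \left(-27\right)}}{14391} = 8206 \left(- \frac{1}{32935}\right) + \frac{2}{25 - 54} \cdot \frac{1}{14391} = - \frac{8206}{32935} + \frac{2}{-29} \cdot \frac{1}{14391} = - \frac{8206}{32935} + 2 \left(- \frac{1}{29}\right) \frac{1}{14391} = - \frac{8206}{32935} - \frac{2}{417339} = - \frac{3424749704}{13745059965}$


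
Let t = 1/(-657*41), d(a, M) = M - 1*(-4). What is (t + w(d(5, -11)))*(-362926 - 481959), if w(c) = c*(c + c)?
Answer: -2230348545125/26937 ≈ -8.2799e+7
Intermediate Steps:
d(a, M) = 4 + M (d(a, M) = M + 4 = 4 + M)
t = -1/26937 (t = 1/(-26937) = -1/26937 ≈ -3.7124e-5)
w(c) = 2*c² (w(c) = c*(2*c) = 2*c²)
(t + w(d(5, -11)))*(-362926 - 481959) = (-1/26937 + 2*(4 - 11)²)*(-362926 - 481959) = (-1/26937 + 2*(-7)²)*(-844885) = (-1/26937 + 2*49)*(-844885) = (-1/26937 + 98)*(-844885) = (2639825/26937)*(-844885) = -2230348545125/26937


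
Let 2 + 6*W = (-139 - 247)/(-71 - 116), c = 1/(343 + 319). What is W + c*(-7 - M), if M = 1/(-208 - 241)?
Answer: 3461/27791753 ≈ 0.00012453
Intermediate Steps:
c = 1/662 ≈ 0.0015106
W = 2/187 (W = -⅓ + ((-139 - 247)/(-71 - 116))/6 = -⅓ + (-386/(-187))/6 = -⅓ + (-386*(-1/187))/6 = -⅓ + (⅙)*(386/187) = -⅓ + 193/561 = 2/187 ≈ 0.010695)
M = -1/449 (M = 1/(-449) = -1/449 ≈ -0.0022272)
W + c*(-7 - M) = 2/187 + (-7 - 1*(-1/449))/662 = 2/187 + (-7 + 1/449)/662 = 2/187 + (1/662)*(-3142/449) = 2/187 - 1571/148619 = 3461/27791753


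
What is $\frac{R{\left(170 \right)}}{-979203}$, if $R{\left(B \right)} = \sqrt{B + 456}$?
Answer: $- \frac{\sqrt{626}}{979203} \approx -2.5551 \cdot 10^{-5}$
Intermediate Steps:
$R{\left(B \right)} = \sqrt{456 + B}$
$\frac{R{\left(170 \right)}}{-979203} = \frac{\sqrt{456 + 170}}{-979203} = \sqrt{626} \left(- \frac{1}{979203}\right) = - \frac{\sqrt{626}}{979203}$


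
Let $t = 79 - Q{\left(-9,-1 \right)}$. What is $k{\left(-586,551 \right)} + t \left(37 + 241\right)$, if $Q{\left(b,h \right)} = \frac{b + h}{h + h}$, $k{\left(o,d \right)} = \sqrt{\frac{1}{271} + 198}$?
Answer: $20572 + \frac{\sqrt{14541589}}{271} \approx 20586.0$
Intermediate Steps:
$k{\left(o,d \right)} = \frac{\sqrt{14541589}}{271}$ ($k{\left(o,d \right)} = \sqrt{\frac{1}{271} + 198} = \sqrt{\frac{53659}{271}} = \frac{\sqrt{14541589}}{271}$)
$Q{\left(b,h \right)} = \frac{b + h}{2 h}$
$t = 74$ ($t = 79 - \frac{-9 - 1}{2 \left(-1\right)} = 79 - \frac{1}{2} \left(-1\right) \left(-10\right) = 79 - 5 = 74$)
$k{\left(-586,551 \right)} + t \left(37 + 241\right) = \frac{\sqrt{14541589}}{271} + 74 \left(37 + 241\right) = \frac{\sqrt{14541589}}{271} + 74 \cdot 278 = \frac{\sqrt{14541589}}{271} + 20572 = 20572 + \frac{\sqrt{14541589}}{271}$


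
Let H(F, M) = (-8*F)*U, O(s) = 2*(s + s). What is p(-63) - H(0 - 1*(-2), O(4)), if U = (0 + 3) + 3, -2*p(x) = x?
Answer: 255/2 ≈ 127.50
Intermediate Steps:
p(x) = -x/2
U = 6 (U = 3 + 3 = 6)
O(s) = 4*s (O(s) = 2*(2*s) = 4*s)
H(F, M) = -48*F (H(F, M) = -8*F*6 = -48*F)
p(-63) - H(0 - 1*(-2), O(4)) = -½*(-63) - (-48)*(0 - 1*(-2)) = 63/2 - (-48)*(0 + 2) = 63/2 - (-48)*2 = 63/2 - 1*(-96) = 63/2 + 96 = 255/2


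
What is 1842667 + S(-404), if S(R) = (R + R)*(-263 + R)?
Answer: 2381603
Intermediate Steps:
S(R) = 2*R*(-263 + R) (S(R) = (2*R)*(-263 + R) = 2*R*(-263 + R))
1842667 + S(-404) = 1842667 + 2*(-404)*(-263 - 404) = 1842667 + 2*(-404)*(-667) = 1842667 + 538936 = 2381603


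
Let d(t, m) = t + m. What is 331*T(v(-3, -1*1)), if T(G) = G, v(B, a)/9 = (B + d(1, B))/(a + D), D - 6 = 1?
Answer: -4965/2 ≈ -2482.5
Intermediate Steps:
D = 7 (D = 6 + 1 = 7)
d(t, m) = m + t
v(B, a) = 9*(1 + 2*B)/(7 + a) (v(B, a) = 9*((B + (B + 1))/(a + 7)) = 9*((B + (1 + B))/(7 + a)) = 9*((1 + 2*B)/(7 + a)) = 9*(1 + 2*B)/(7 + a))
331*T(v(-3, -1*1)) = 331*(9*(1 + 2*(-3))/(7 - 1*1)) = 331*(9*(1 - 6)/(7 - 1)) = 331*(9*(-5)/6) = 331*(9*(⅙)*(-5)) = 331*(-15/2) = -4965/2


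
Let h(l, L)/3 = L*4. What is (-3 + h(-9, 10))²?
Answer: 13689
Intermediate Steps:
h(l, L) = 12*L (h(l, L) = 3*(L*4) = 3*(4*L) = 12*L)
(-3 + h(-9, 10))² = (-3 + 12*10)² = (-3 + 120)² = 117² = 13689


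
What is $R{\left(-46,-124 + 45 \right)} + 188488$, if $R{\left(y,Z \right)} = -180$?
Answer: $188308$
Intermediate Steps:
$R{\left(-46,-124 + 45 \right)} + 188488 = -180 + 188488 = 188308$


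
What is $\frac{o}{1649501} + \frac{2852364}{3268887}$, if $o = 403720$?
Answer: $\frac{2008230776668}{1797344125129} \approx 1.1173$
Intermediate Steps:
$\frac{o}{1649501} + \frac{2852364}{3268887} = \frac{403720}{1649501} + \frac{2852364}{3268887} = 403720 \cdot \frac{1}{1649501} + 2852364 \cdot \frac{1}{3268887} = \frac{403720}{1649501} + \frac{950788}{1089629} = \frac{2008230776668}{1797344125129}$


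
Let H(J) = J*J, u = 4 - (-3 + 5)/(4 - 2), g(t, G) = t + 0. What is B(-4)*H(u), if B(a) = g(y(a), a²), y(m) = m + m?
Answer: -72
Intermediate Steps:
y(m) = 2*m
g(t, G) = t
B(a) = 2*a
u = 3 (u = 4 - 2/2 = 4 - 1*1 = 4 - 1 = 3)
H(J) = J²
B(-4)*H(u) = (2*(-4))*3² = -8*9 = -72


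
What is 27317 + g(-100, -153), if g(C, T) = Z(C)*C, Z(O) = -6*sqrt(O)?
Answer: 27317 + 6000*I ≈ 27317.0 + 6000.0*I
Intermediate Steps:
g(C, T) = -6*C**(3/2) (g(C, T) = (-6*sqrt(C))*C = -6*C**(3/2))
27317 + g(-100, -153) = 27317 - (-6000)*I = 27317 + 6000*I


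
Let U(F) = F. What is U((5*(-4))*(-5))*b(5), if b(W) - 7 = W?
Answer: 1200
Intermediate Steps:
b(W) = 7 + W
U((5*(-4))*(-5))*b(5) = ((5*(-4))*(-5))*(7 + 5) = -20*(-5)*12 = 100*12 = 1200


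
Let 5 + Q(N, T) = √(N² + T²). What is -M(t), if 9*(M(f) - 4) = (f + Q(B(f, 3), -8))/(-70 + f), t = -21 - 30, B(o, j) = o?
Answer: -4412/1089 + √2665/1089 ≈ -4.0040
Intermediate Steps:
Q(N, T) = -5 + √(N² + T²)
t = -51
M(f) = 4 + (-5 + f + √(64 + f²))/(9*(-70 + f)) (M(f) = 4 + ((f + (-5 + √(f² + (-8)²)))/(-70 + f))/9 = 4 + ((f + (-5 + √(f² + 64)))/(-70 + f))/9 = 4 + ((f + (-5 + √(64 + f²)))/(-70 + f))/9 = 4 + ((-5 + f + √(64 + f²))/(-70 + f))/9 = 4 + (-5 + f + √(64 + f²))/(9*(-70 + f)))
-M(t) = -(-2525 + √(64 + (-51)²) + 37*(-51))/(9*(-70 - 51)) = -(-2525 + √(64 + 2601) - 1887)/(9*(-121)) = -(-1)*(-2525 + √2665 - 1887)/(9*121) = -(-1)*(-4412 + √2665)/(9*121) = -(4412/1089 - √2665/1089) = -4412/1089 + √2665/1089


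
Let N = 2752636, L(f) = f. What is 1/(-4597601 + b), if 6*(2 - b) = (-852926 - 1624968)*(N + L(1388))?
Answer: 1/1137358659977 ≈ 8.7923e-13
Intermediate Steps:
b = 1137363257578 (b = 2 - (-852926 - 1624968)*(2752636 + 1388)/6 = 2 - (-1238947)*2754024/3 = 2 - 1/6*(-6824179545456) = 2 + 1137363257576 = 1137363257578)
1/(-4597601 + b) = 1/(-4597601 + 1137363257578) = 1/1137358659977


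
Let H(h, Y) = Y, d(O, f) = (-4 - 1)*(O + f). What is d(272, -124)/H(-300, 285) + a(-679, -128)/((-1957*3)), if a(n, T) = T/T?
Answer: -15245/5871 ≈ -2.5967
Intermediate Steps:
d(O, f) = -5*O - 5*f (d(O, f) = -5*(O + f) = -5*O - 5*f)
a(n, T) = 1
d(272, -124)/H(-300, 285) + a(-679, -128)/((-1957*3)) = (-5*272 - 5*(-124))/285 + 1/(-1957*3) = (-1360 + 620)*(1/285) + 1/(-5871) = -740*1/285 + 1*(-1/5871) = -148/57 - 1/5871 = -15245/5871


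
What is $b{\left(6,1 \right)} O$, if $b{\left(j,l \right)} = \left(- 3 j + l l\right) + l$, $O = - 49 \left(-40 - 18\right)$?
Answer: $-45472$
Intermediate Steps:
$O = 2842$ ($O = - 49 \left(-40 - 18\right) = \left(-49\right) \left(-58\right) = 2842$)
$b{\left(j,l \right)} = l + l^{2} - 3 j$ ($b{\left(j,l \right)} = \left(- 3 j + l^{2}\right) + l = \left(l^{2} - 3 j\right) + l = l + l^{2} - 3 j$)
$b{\left(6,1 \right)} O = \left(1 + 1^{2} - 18\right) 2842 = \left(1 + 1 - 18\right) 2842 = \left(-16\right) 2842 = -45472$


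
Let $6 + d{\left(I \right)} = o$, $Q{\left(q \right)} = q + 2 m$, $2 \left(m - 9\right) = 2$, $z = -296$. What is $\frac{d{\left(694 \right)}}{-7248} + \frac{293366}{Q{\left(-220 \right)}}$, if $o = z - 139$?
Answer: $- \frac{88592857}{60400} \approx -1466.8$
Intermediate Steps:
$m = 10$ ($m = 9 + \frac{1}{2} \cdot 2 = 9 + 1 = 10$)
$Q{\left(q \right)} = 20 + q$ ($Q{\left(q \right)} = q + 2 \cdot 10 = q + 20 = 20 + q$)
$o = -435$ ($o = -296 - 139 = -435$)
$d{\left(I \right)} = -441$ ($d{\left(I \right)} = -6 - 435 = -441$)
$\frac{d{\left(694 \right)}}{-7248} + \frac{293366}{Q{\left(-220 \right)}} = - \frac{441}{-7248} + \frac{293366}{20 - 220} = \left(-441\right) \left(- \frac{1}{7248}\right) + \frac{293366}{-200} = \frac{147}{2416} + 293366 \left(- \frac{1}{200}\right) = \frac{147}{2416} - \frac{146683}{100} = - \frac{88592857}{60400}$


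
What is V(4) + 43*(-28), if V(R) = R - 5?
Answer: -1205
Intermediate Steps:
V(R) = -5 + R
V(4) + 43*(-28) = (-5 + 4) + 43*(-28) = -1 - 1204 = -1205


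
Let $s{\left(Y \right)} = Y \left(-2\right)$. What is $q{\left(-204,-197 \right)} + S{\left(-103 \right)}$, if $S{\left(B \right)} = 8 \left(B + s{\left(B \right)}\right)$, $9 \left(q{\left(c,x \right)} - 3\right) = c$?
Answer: $\frac{2413}{3} \approx 804.33$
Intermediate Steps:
$s{\left(Y \right)} = - 2 Y$
$q{\left(c,x \right)} = 3 + \frac{c}{9}$
$S{\left(B \right)} = - 8 B$ ($S{\left(B \right)} = 8 \left(B - 2 B\right) = 8 \left(- B\right) = - 8 B$)
$q{\left(-204,-197 \right)} + S{\left(-103 \right)} = \left(3 + \frac{1}{9} \left(-204\right)\right) - -824 = \left(3 - \frac{68}{3}\right) + 824 = - \frac{59}{3} + 824 = \frac{2413}{3}$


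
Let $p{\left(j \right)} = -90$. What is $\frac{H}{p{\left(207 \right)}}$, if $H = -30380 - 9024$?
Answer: $\frac{19702}{45} \approx 437.82$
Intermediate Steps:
$H = -39404$ ($H = -30380 - 9024 = -39404$)
$\frac{H}{p{\left(207 \right)}} = - \frac{39404}{-90} = \left(-39404\right) \left(- \frac{1}{90}\right) = \frac{19702}{45}$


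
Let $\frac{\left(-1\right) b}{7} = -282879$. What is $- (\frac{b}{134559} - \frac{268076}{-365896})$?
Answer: $- \frac{21127836127}{1367627774} \approx -15.449$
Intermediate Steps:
$b = 1980153$ ($b = \left(-7\right) \left(-282879\right) = 1980153$)
$- (\frac{b}{134559} - \frac{268076}{-365896}) = - (\frac{1980153}{134559} - \frac{268076}{-365896}) = - (1980153 \cdot \frac{1}{134559} - - \frac{67019}{91474}) = - (\frac{220017}{14951} + \frac{67019}{91474}) = \left(-1\right) \frac{21127836127}{1367627774} = - \frac{21127836127}{1367627774}$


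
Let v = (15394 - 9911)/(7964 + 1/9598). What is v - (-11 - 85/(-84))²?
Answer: -17811772822643/179783288496 ≈ -99.074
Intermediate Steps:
v = 52625834/76438473 (v = 5483/(7964 + 1/9598) = 5483/(76438473/9598) = 5483*(9598/76438473) = 52625834/76438473 ≈ 0.68847)
v - (-11 - 85/(-84))² = 52625834/76438473 - (-11 - 85/(-84))² = 52625834/76438473 - (-11 - 85*(-1/84))² = 52625834/76438473 - (-11 + 85/84)² = 52625834/76438473 - (-839/84)² = 52625834/76438473 - 1*703921/7056 = 52625834/76438473 - 703921/7056 = -17811772822643/179783288496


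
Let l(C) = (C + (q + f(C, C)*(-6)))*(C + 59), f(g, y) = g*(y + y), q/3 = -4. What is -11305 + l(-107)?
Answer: 6589031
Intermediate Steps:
q = -12 (q = 3*(-4) = -12)
f(g, y) = 2*g*y (f(g, y) = g*(2*y) = 2*g*y)
l(C) = (59 + C)*(-12 + C - 12*C²) (l(C) = (C + (-12 + (2*C*C)*(-6)))*(C + 59) = (C + (-12 + (2*C²)*(-6)))*(59 + C) = (C + (-12 - 12*C²))*(59 + C) = (-12 + C - 12*C²)*(59 + C) = (59 + C)*(-12 + C - 12*C²))
-11305 + l(-107) = -11305 + (-708 - 707*(-107)² - 12*(-107)³ + 47*(-107)) = -11305 + (-708 - 707*11449 - 12*(-1225043) - 5029) = -11305 + (-708 - 8094443 + 14700516 - 5029) = -11305 + 6600336 = 6589031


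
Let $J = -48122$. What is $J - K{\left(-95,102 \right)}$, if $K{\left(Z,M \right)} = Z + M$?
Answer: $-48129$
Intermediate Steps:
$K{\left(Z,M \right)} = M + Z$
$J - K{\left(-95,102 \right)} = -48122 - \left(102 - 95\right) = -48122 - 7 = -48129$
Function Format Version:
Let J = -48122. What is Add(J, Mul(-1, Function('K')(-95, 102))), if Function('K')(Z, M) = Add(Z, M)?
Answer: -48129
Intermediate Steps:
Function('K')(Z, M) = Add(M, Z)
Add(J, Mul(-1, Function('K')(-95, 102))) = Add(-48122, Mul(-1, Add(102, -95))) = Add(-48122, Mul(-1, 7)) = Add(-48122, -7) = -48129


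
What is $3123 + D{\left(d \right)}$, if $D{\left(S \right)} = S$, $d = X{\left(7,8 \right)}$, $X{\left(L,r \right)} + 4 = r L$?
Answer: $3175$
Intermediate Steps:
$X{\left(L,r \right)} = -4 + L r$ ($X{\left(L,r \right)} = -4 + r L = -4 + L r$)
$d = 52$ ($d = -4 + 7 \cdot 8 = -4 + 56 = 52$)
$3123 + D{\left(d \right)} = 3123 + 52 = 3175$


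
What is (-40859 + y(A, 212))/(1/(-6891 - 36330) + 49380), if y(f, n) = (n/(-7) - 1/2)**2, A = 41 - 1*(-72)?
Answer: -338100724263/418313583884 ≈ -0.80825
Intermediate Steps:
A = 113 (A = 41 + 72 = 113)
y(f, n) = (-1/2 - n/7)**2 (y(f, n) = (n*(-1/7) - 1*1/2)**2 = (-n/7 - 1/2)**2 = (-1/2 - n/7)**2)
(-40859 + y(A, 212))/(1/(-6891 - 36330) + 49380) = (-40859 + (7 + 2*212)**2/196)/(1/(-6891 - 36330) + 49380) = (-40859 + (7 + 424)**2/196)/(1/(-43221) + 49380) = (-40859 + (1/196)*431**2)/(-1/43221 + 49380) = (-40859 + (1/196)*185761)/(2134252979/43221) = (-40859 + 185761/196)*(43221/2134252979) = -7822603/196*43221/2134252979 = -338100724263/418313583884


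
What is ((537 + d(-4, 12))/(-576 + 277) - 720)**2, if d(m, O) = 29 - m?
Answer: 46591222500/89401 ≈ 5.2115e+5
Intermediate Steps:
((537 + d(-4, 12))/(-576 + 277) - 720)**2 = ((537 + (29 - 1*(-4)))/(-576 + 277) - 720)**2 = ((537 + (29 + 4))/(-299) - 720)**2 = ((537 + 33)*(-1/299) - 720)**2 = (570*(-1/299) - 720)**2 = (-570/299 - 720)**2 = (-215850/299)**2 = 46591222500/89401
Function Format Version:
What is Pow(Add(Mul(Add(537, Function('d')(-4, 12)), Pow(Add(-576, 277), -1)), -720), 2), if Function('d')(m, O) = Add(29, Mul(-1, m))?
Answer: Rational(46591222500, 89401) ≈ 5.2115e+5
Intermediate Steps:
Pow(Add(Mul(Add(537, Function('d')(-4, 12)), Pow(Add(-576, 277), -1)), -720), 2) = Pow(Add(Mul(Add(537, Add(29, Mul(-1, -4))), Pow(Add(-576, 277), -1)), -720), 2) = Pow(Add(Mul(Add(537, Add(29, 4)), Pow(-299, -1)), -720), 2) = Pow(Add(Mul(Add(537, 33), Rational(-1, 299)), -720), 2) = Pow(Add(Mul(570, Rational(-1, 299)), -720), 2) = Pow(Add(Rational(-570, 299), -720), 2) = Pow(Rational(-215850, 299), 2) = Rational(46591222500, 89401)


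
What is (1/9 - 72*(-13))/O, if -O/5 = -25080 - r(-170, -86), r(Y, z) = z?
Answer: 1685/224946 ≈ 0.0074907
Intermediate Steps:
O = 124970 (O = -5*(-25080 - 1*(-86)) = -5*(-25080 + 86) = -5*(-24994) = 124970)
(1/9 - 72*(-13))/O = (1/9 - 72*(-13))/124970 = (⅑ + 936)*(1/124970) = (8425/9)*(1/124970) = 1685/224946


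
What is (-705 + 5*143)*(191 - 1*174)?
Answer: 170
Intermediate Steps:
(-705 + 5*143)*(191 - 1*174) = (-705 + 715)*(191 - 174) = 10*17 = 170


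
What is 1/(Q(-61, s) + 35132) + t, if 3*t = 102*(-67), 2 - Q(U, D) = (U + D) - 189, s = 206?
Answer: -80135483/35178 ≈ -2278.0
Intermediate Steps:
Q(U, D) = 191 - D - U (Q(U, D) = 2 - ((U + D) - 189) = 2 - ((D + U) - 189) = 2 - (-189 + D + U) = 2 + (189 - D - U) = 191 - D - U)
t = -2278 (t = (102*(-67))/3 = (1/3)*(-6834) = -2278)
1/(Q(-61, s) + 35132) + t = 1/((191 - 1*206 - 1*(-61)) + 35132) - 2278 = 1/((191 - 206 + 61) + 35132) - 2278 = 1/(46 + 35132) - 2278 = 1/35178 - 2278 = -80135483/35178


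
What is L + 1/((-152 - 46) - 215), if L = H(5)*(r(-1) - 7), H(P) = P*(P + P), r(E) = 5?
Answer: -41301/413 ≈ -100.00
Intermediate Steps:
H(P) = 2*P**2 (H(P) = P*(2*P) = 2*P**2)
L = -100 (L = (2*5**2)*(5 - 7) = (2*25)*(-2) = 50*(-2) = -100)
L + 1/((-152 - 46) - 215) = -100 + 1/((-152 - 46) - 215) = -100 + 1/(-198 - 215) = -100 + 1/(-413) = -100 - 1/413 = -41301/413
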